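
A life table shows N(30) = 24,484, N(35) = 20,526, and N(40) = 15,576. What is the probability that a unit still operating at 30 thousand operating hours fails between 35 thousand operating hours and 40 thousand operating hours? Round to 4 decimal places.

0.2022

This is the probability of reaching 35 but not 40, conditional on being operational at 30: (N(35) − N(40)) / N(30).
= (20,526 − 15,576) / 24,484 = 4,950 / 24,484 = 0.202173.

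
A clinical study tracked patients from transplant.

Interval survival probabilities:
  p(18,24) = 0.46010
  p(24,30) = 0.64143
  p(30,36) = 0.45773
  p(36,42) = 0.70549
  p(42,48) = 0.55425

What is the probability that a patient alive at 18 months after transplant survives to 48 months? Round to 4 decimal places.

0.0528

P(survive 18→48) = 0.46010 × 0.64143 × 0.45773 × 0.70549 × 0.55425.
= 0.052821.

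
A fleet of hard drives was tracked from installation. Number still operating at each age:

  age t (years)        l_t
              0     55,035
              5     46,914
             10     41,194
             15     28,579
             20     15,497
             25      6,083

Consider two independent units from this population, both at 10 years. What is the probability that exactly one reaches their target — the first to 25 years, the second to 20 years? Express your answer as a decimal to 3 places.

0.413

p₁ = l_25/l_10 = 6,083/41,194 = 0.147667; p₂ = l_20/l_10 = 15,497/41,194 = 0.376196.
P(exactly one) = p₁(1−p₂) + (1−p₁)p₂ = 0.092115 + 0.320644 = 0.412760.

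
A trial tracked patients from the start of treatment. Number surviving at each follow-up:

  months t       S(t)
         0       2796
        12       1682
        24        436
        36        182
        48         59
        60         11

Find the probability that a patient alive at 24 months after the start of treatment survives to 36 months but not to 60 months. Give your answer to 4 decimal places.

0.3922

This is the probability of reaching 36 but not 60, conditional on being alive at 24: (S(36) − S(60)) / S(24).
= (182 − 11) / 436 = 171 / 436 = 0.392202.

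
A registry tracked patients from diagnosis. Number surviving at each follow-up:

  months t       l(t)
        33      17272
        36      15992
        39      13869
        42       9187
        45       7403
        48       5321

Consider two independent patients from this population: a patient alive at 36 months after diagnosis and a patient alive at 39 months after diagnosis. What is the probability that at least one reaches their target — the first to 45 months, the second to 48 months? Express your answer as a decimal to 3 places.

p₁ = l(45)/l(36) = 7403/15992 = 0.462919; p₂ = l(48)/l(39) = 5321/13869 = 0.383661.
P(at least one) = 1 − (1−p₁)(1−p₂) = 1 − 0.537081 × 0.616339 = 0.668976.

0.669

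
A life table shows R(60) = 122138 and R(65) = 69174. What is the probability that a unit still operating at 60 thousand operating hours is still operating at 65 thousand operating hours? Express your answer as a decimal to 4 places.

0.5664

The conditional survival probability is R(65)/R(60) = 69174/122138 = 0.566359.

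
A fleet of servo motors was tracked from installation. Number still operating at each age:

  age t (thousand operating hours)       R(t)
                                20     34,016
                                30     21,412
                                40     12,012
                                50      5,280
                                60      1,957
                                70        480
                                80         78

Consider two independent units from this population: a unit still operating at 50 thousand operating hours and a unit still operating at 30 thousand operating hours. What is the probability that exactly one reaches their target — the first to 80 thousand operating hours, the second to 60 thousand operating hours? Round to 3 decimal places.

p₁ = R(80)/R(50) = 78/5,280 = 0.014773; p₂ = R(60)/R(30) = 1,957/21,412 = 0.091397.
P(exactly one) = p₁(1−p₂) + (1−p₁)p₂ = 0.013423 + 0.090047 = 0.103470.

0.103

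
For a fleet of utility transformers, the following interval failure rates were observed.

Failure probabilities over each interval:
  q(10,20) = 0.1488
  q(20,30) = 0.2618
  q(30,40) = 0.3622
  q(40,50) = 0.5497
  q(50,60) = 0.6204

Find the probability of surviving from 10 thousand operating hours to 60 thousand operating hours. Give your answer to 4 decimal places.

Chaining the interval survival probabilities: (1 − 0.1488) × (1 − 0.2618) × (1 − 0.3622) × (1 − 0.5497) × (1 − 0.6204).
= 0.8512 × 0.7382 × 0.6378 × 0.4503 × 0.3796 = 0.068504.

0.0685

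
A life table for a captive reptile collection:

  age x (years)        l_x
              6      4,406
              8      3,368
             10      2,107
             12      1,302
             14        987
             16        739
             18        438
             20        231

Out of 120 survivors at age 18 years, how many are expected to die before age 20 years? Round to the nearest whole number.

57

The relevant probability is 1 − 231/438 = 0.472603.
Expected number = 120 × 0.472603 = 57.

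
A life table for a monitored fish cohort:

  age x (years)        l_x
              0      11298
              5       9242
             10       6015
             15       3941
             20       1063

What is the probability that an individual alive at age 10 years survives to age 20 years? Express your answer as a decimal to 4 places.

The conditional survival probability is l_20/l_10 = 1063/6015 = 0.176725.

0.1767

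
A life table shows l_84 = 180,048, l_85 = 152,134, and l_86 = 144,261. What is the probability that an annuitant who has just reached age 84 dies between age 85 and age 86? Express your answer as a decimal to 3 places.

We want 1|1q84 = (l_85 − l_86)/l_84.
This is the probability of reaching 85 but not 86, conditional on being alive at 84: (l_85 − l_86) / l_84.
= (152,134 − 144,261) / 180,048 = 7,873 / 180,048 = 0.043727.

0.044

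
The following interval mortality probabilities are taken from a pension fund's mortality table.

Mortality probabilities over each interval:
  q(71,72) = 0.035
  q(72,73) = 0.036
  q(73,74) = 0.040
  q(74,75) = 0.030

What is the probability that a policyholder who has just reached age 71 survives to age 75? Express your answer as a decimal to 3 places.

Survival from 71 to 75 is the product of surviving each interval: (1 − 0.035) × (1 − 0.036) × (1 − 0.040) × (1 − 0.030).
= 0.965 × 0.964 × 0.960 × 0.970 = 0.866258.

0.866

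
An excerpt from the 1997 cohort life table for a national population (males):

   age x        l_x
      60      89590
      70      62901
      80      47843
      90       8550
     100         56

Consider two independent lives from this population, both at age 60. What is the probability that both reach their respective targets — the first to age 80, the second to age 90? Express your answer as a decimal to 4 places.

0.0510

p₁ = l_80/l_60 = 47843/89590 = 0.534022; p₂ = l_90/l_60 = 8550/89590 = 0.095435.
P(both) = p₁ × p₂ = 0.534022 × 0.095435 = 0.050964.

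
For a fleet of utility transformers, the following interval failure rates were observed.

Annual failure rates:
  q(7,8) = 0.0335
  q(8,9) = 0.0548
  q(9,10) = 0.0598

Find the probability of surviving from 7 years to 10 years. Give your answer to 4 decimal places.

Chaining the interval survival probabilities: (1 − 0.0335) × (1 − 0.0548) × (1 − 0.0598).
= 0.9665 × 0.9452 × 0.9402 = 0.858906.

0.8589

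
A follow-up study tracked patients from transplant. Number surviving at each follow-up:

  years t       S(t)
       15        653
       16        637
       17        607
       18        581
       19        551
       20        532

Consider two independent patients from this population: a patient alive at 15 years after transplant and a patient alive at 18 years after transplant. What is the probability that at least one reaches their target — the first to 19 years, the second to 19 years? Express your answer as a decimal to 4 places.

0.9919

p₁ = S(19)/S(15) = 551/653 = 0.843798; p₂ = S(19)/S(18) = 551/581 = 0.948365.
P(at least one) = 1 − (1−p₁)(1−p₂) = 1 − 0.156202 × 0.051635 = 0.991935.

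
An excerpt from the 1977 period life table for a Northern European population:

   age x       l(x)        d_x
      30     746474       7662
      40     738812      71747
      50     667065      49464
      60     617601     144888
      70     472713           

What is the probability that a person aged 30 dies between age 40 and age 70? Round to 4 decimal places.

0.3565

This is the probability of reaching 40 but not 70, conditional on being alive at 30: (l(40) − l(70)) / l(30).
= (738812 − 472713) / 746474 = 266099 / 746474 = 0.356475.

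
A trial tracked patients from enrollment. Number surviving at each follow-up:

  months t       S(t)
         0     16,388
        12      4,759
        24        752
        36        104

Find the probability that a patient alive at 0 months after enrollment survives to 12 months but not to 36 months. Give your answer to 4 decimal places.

This is the probability of reaching 12 but not 36, conditional on being alive at 0: (S(12) − S(36)) / S(0).
= (4,759 − 104) / 16,388 = 4,655 / 16,388 = 0.284049.

0.2840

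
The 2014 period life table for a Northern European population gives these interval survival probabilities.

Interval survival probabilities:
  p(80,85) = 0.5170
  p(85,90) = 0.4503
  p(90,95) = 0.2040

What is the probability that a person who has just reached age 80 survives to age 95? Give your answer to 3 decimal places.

P(survive 80→95) = 0.5170 × 0.4503 × 0.2040.
= 0.047492.

0.047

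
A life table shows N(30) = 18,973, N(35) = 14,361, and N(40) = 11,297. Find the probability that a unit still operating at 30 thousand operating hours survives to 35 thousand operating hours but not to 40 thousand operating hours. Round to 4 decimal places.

0.1615

This is the probability of reaching 35 but not 40, conditional on being operational at 30: (N(35) − N(40)) / N(30).
= (14,361 − 11,297) / 18,973 = 3,064 / 18,973 = 0.161493.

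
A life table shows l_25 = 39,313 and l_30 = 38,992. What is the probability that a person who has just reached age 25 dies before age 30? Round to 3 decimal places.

P(die before 30 | alive at 25) = 1 − l_30/l_25 = 1 − 38,992/39,313 = (321)/39,313 = 0.008165.

0.008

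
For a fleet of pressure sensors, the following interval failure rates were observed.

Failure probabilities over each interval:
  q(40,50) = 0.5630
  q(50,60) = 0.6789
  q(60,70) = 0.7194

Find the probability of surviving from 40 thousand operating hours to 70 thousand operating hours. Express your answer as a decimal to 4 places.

Survival from 40 to 70 is the product of surviving each interval: (1 − 0.5630) × (1 − 0.6789) × (1 − 0.7194).
= 0.4370 × 0.3211 × 0.2806 = 0.039374.

0.0394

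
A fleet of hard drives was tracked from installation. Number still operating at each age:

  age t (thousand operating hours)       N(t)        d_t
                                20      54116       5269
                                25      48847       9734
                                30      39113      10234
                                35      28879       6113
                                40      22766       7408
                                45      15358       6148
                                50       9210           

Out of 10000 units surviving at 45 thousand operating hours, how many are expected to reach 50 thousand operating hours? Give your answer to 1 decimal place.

5996.9

The relevant probability is 9210/15358 = 0.599687.
Expected number = 10000 × 0.599687 = 5996.9.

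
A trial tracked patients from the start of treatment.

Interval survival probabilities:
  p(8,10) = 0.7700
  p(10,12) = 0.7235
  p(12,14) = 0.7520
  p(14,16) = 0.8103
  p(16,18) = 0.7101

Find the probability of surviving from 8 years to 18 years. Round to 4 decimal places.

0.2411

The overall survival probability is 0.7700 × 0.7235 × 0.7520 × 0.8103 × 0.7101.
= 0.241053.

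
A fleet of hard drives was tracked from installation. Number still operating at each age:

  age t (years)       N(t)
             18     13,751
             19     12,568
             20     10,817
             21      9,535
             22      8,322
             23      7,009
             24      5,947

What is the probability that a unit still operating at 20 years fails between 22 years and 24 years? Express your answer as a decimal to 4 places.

0.2196

This is the probability of reaching 22 but not 24, conditional on being operational at 20: (N(22) − N(24)) / N(20).
= (8,322 − 5,947) / 10,817 = 2,375 / 10,817 = 0.219562.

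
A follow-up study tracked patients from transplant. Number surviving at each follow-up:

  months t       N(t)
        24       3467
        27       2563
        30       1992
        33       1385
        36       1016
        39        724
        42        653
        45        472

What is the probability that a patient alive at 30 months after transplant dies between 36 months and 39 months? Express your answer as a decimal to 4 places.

This is the probability of reaching 36 but not 39, conditional on being alive at 30: (N(36) − N(39)) / N(30).
= (1016 − 724) / 1992 = 292 / 1992 = 0.146586.

0.1466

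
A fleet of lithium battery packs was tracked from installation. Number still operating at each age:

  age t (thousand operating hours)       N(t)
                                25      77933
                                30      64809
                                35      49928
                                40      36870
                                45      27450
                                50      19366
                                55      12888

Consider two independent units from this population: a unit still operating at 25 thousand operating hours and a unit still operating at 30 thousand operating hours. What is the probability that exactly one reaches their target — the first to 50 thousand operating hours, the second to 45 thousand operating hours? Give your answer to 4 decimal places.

0.4615

p₁ = N(50)/N(25) = 19366/77933 = 0.248496; p₂ = N(45)/N(30) = 27450/64809 = 0.423552.
P(exactly one) = p₁(1−p₂) + (1−p₁)p₂ = 0.143245 + 0.318301 = 0.461546.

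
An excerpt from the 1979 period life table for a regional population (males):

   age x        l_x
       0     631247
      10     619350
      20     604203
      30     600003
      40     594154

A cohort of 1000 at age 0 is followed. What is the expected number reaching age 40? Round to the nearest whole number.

941

The relevant probability is 594154/631247 = 0.941239.
Expected number = 1000 × 0.941239 = 941.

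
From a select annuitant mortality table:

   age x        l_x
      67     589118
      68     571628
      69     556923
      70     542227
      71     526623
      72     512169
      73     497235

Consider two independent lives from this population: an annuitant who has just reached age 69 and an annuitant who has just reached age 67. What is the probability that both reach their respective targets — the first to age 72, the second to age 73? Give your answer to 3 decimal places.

0.776

p₁ = l_72/l_69 = 512169/556923 = 0.919641; p₂ = l_73/l_67 = 497235/589118 = 0.844033.
P(both) = p₁ × p₂ = 0.919641 × 0.844033 = 0.776207.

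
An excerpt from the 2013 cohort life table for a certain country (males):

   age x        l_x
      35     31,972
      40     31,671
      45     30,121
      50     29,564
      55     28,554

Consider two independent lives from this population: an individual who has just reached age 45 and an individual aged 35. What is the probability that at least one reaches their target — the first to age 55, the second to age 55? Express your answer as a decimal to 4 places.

p₁ = l_55/l_45 = 28,554/30,121 = 0.947976; p₂ = l_55/l_35 = 28,554/31,972 = 0.893094.
P(at least one) = 1 − (1−p₁)(1−p₂) = 1 − 0.052024 × 0.106906 = 0.994438.

0.9944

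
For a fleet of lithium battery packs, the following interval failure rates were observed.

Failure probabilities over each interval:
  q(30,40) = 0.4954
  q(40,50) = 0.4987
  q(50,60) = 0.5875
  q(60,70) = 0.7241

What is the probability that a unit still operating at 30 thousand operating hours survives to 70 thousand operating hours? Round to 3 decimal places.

The overall survival probability is (1 − 0.4954) × (1 − 0.4987) × (1 − 0.5875) × (1 − 0.7241).
= 0.5046 × 0.5013 × 0.4125 × 0.2759 = 0.028789.

0.029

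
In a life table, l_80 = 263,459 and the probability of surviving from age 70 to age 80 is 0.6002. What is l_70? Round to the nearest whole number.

l_70 = l_80 / p = 263,459 / 0.6002 = 438952.

438952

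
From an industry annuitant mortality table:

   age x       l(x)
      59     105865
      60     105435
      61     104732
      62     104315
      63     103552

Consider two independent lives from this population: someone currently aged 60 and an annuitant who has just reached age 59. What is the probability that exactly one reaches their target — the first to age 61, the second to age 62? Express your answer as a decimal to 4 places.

0.0211

p₁ = l(61)/l(60) = 104732/105435 = 0.993332; p₂ = l(62)/l(59) = 104315/105865 = 0.985359.
P(exactly one) = p₁(1−p₂) + (1−p₁)p₂ = 0.014543 + 0.006570 = 0.021114.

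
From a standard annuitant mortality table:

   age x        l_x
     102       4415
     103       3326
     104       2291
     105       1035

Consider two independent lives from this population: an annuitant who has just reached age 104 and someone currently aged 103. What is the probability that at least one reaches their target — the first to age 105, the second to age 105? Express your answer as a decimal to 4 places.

0.6224

p₁ = l_105/l_104 = 1035/2291 = 0.451768; p₂ = l_105/l_103 = 1035/3326 = 0.311185.
P(at least one) = 1 − (1−p₁)(1−p₂) = 1 − 0.548232 × 0.688815 = 0.622370.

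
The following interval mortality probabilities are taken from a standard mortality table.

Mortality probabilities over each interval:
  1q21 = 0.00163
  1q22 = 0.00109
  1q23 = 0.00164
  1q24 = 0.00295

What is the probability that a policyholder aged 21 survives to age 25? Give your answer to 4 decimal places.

4p21 = (1 − 0.00163) × (1 − 0.00109) × (1 − 0.00164) × (1 − 0.00295).
= 0.99837 × 0.99891 × 0.99836 × 0.99705 = 0.992709.

0.9927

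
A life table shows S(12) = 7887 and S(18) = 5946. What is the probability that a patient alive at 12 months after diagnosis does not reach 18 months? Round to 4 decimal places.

P(die before 18 | alive at 12) = 1 − S(18)/S(12) = 1 − 5946/7887 = (1941)/7887 = 0.246101.

0.2461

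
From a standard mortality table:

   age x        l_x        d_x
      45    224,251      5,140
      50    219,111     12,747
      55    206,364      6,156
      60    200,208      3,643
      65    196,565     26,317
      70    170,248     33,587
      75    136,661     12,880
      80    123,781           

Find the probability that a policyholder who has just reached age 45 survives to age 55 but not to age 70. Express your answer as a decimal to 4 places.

0.1611

We want 10|15q45 = (l_55 − l_70)/l_45.
This is the probability of reaching 55 but not 70, conditional on being alive at 45: (l_55 − l_70) / l_45.
= (206,364 − 170,248) / 224,251 = 36,116 / 224,251 = 0.161052.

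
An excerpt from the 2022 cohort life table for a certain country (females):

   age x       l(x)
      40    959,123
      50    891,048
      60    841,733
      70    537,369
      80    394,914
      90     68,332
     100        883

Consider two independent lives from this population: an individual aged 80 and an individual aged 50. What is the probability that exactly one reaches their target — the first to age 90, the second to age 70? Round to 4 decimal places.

0.5674

p₁ = l(90)/l(80) = 68,332/394,914 = 0.173030; p₂ = l(70)/l(50) = 537,369/891,048 = 0.603075.
P(exactly one) = p₁(1−p₂) + (1−p₁)p₂ = 0.068680 + 0.498725 = 0.567405.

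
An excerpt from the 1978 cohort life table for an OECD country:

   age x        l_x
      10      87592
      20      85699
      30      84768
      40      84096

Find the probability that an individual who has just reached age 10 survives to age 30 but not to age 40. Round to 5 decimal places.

0.00767

This is the probability of reaching 30 but not 40, conditional on being alive at 10: (l_30 − l_40) / l_10.
= (84768 − 84096) / 87592 = 672 / 87592 = 0.007672.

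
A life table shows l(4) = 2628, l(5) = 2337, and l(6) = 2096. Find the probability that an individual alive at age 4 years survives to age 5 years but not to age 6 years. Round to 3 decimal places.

This is the probability of reaching 5 but not 6, conditional on being alive at 4: (l(5) − l(6)) / l(4).
= (2337 − 2096) / 2628 = 241 / 2628 = 0.091705.

0.092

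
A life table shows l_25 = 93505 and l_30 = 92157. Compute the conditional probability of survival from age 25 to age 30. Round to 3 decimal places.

The conditional survival probability is l_30/l_25 = 92157/93505 = 0.985584.

0.986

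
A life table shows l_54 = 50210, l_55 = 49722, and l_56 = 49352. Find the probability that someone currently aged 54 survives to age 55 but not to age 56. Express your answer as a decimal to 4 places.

0.0074

This is the probability of reaching 55 but not 56, conditional on being alive at 54: (l_55 − l_56) / l_54.
= (49722 − 49352) / 50210 = 370 / 50210 = 0.007369.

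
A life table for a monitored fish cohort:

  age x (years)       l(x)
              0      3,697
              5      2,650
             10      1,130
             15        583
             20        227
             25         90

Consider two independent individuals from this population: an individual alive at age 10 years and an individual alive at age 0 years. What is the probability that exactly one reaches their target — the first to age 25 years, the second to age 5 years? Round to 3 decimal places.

p₁ = l(25)/l(10) = 90/1,130 = 0.079646; p₂ = l(5)/l(0) = 2,650/3,697 = 0.716797.
P(exactly one) = p₁(1−p₂) + (1−p₁)p₂ = 0.022556 + 0.659707 = 0.682263.

0.682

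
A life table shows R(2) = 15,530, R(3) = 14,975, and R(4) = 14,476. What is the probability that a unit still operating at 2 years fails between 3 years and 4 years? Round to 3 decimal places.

This is the probability of reaching 3 but not 4, conditional on being operational at 2: (R(3) − R(4)) / R(2).
= (14,975 − 14,476) / 15,530 = 499 / 15,530 = 0.032131.

0.032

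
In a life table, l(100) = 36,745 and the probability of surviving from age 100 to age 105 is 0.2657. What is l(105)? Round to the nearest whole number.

l(105) = l(100) × p = 36,745 × 0.2657 = 9763.

9763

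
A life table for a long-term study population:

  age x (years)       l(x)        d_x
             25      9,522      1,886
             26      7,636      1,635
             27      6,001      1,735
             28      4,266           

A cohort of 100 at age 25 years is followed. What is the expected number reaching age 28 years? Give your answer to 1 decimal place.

44.8

The relevant probability is 4,266/9,522 = 0.448015.
Expected number = 100 × 0.448015 = 44.8.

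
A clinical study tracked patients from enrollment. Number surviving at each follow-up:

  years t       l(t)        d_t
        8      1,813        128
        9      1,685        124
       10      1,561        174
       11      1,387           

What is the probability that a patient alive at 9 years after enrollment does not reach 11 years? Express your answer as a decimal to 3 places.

0.177

P(die before 11 | alive at 9) = 1 − l(11)/l(9) = 1 − 1,387/1,685 = (298)/1,685 = 0.176855.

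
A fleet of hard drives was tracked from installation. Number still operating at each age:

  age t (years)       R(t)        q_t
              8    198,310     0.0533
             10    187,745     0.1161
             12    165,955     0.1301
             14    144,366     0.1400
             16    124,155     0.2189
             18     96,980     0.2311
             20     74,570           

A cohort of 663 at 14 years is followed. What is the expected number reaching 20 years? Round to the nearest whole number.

342

The relevant probability is 74,570/144,366 = 0.516534.
Expected number = 663 × 0.516534 = 342.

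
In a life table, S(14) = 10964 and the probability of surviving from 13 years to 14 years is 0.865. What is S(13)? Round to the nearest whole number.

12675

S(13) = S(14) / p = 10964 / 0.865 = 12675.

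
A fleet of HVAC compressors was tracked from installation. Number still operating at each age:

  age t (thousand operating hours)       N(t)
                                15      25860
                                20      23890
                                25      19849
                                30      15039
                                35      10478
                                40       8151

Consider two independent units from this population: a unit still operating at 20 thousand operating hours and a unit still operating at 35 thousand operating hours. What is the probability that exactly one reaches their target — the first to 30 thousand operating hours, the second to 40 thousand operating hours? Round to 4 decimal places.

p₁ = N(30)/N(20) = 15039/23890 = 0.629510; p₂ = N(40)/N(35) = 8151/10478 = 0.777916.
P(exactly one) = p₁(1−p₂) + (1−p₁)p₂ = 0.139804 + 0.288210 = 0.428014.

0.4280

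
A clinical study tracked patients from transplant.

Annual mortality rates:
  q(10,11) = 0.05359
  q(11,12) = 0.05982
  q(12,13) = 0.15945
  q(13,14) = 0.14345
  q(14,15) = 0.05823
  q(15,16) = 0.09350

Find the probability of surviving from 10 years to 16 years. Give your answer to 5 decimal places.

Chaining the interval survival probabilities: (1 − 0.05359) × (1 − 0.05982) × (1 − 0.15945) × (1 − 0.14345) × (1 − 0.05823) × (1 − 0.09350).
= 0.94641 × 0.94018 × 0.84055 × 0.85655 × 0.94177 × 0.90650 = 0.546914.

0.54691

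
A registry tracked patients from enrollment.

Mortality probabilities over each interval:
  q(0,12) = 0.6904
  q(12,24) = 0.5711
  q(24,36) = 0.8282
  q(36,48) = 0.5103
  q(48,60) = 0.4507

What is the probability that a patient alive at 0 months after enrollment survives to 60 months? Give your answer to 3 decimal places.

Chaining the interval survival probabilities: (1 − 0.6904) × (1 − 0.5711) × (1 − 0.8282) × (1 − 0.5103) × (1 − 0.4507).
= 0.3096 × 0.4289 × 0.1718 × 0.4897 × 0.5493 = 0.006136.

0.006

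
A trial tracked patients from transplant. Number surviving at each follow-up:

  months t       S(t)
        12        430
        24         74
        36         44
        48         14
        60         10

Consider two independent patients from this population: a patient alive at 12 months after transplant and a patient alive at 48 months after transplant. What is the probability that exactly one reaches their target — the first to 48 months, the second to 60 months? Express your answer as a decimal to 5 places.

0.70033

p₁ = S(48)/S(12) = 14/430 = 0.032558; p₂ = S(60)/S(48) = 10/14 = 0.714286.
P(exactly one) = p₁(1−p₂) + (1−p₁)p₂ = 0.009302 + 0.691030 = 0.700333.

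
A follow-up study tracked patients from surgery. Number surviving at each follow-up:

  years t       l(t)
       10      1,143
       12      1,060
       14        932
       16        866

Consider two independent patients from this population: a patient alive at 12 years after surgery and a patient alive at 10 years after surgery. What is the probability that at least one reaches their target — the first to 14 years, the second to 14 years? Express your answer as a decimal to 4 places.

0.9777

p₁ = l(14)/l(12) = 932/1,060 = 0.879245; p₂ = l(14)/l(10) = 932/1,143 = 0.815398.
P(at least one) = 1 − (1−p₁)(1−p₂) = 1 − 0.120755 × 0.184602 = 0.977708.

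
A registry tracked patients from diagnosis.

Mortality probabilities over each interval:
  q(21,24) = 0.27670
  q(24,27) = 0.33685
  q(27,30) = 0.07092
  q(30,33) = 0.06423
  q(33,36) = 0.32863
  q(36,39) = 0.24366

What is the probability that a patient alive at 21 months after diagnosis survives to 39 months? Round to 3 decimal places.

0.212

Survival from 21 to 39 is the product of surviving each interval: (1 − 0.27670) × (1 − 0.33685) × (1 − 0.07092) × (1 − 0.06423) × (1 − 0.32863) × (1 − 0.24366).
= 0.72330 × 0.66315 × 0.92908 × 0.93577 × 0.67137 × 0.75634 = 0.211754.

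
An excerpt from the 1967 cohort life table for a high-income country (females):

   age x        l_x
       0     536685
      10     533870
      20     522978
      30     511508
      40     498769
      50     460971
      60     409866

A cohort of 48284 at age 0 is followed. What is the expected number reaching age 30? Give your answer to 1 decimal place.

46018.9

The relevant probability is 511508/536685 = 0.953088.
Expected number = 48284 × 0.953088 = 46018.9.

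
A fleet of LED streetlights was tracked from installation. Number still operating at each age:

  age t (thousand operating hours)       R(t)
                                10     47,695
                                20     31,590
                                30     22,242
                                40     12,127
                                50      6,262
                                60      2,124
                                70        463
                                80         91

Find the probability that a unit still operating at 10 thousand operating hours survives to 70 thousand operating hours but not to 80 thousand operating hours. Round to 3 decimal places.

This is the probability of reaching 70 but not 80, conditional on being operational at 10: (R(70) − R(80)) / R(10).
= (463 − 91) / 47,695 = 372 / 47,695 = 0.007800.

0.008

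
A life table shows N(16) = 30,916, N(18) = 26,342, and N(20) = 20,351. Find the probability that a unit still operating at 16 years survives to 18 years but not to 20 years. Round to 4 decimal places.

This is the probability of reaching 18 but not 20, conditional on being operational at 16: (N(18) − N(20)) / N(16).
= (26,342 − 20,351) / 30,916 = 5,991 / 30,916 = 0.193783.

0.1938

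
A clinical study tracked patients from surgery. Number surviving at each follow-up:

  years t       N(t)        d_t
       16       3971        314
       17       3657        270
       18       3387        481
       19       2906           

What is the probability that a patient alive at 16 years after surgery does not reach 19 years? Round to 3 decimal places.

0.268

P(die before 19 | alive at 16) = 1 − N(19)/N(16) = 1 − 2906/3971 = (1065)/3971 = 0.268194.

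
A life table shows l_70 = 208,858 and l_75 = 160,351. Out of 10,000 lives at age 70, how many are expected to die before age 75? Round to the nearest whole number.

2322

The relevant probability is 1 − 160,351/208,858 = 0.232249.
Expected number = 10,000 × 0.232249 = 2322.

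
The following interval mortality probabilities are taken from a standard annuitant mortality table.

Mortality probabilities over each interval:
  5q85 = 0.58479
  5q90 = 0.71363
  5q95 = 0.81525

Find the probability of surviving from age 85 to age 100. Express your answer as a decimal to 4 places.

15p85 = (1 − 0.58479) × (1 − 0.71363) × (1 − 0.81525).
= 0.41521 × 0.28637 × 0.18475 = 0.021967.

0.0220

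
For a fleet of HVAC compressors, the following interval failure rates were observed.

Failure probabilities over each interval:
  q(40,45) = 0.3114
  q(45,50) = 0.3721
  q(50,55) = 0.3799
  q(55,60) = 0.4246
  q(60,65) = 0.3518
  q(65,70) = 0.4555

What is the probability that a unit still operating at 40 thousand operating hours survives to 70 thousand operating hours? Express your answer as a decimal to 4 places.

Survival from 40 to 70 is the product of surviving each interval: (1 − 0.3114) × (1 − 0.3721) × (1 − 0.3799) × (1 − 0.4246) × (1 − 0.3518) × (1 − 0.4555).
= 0.6886 × 0.6279 × 0.6201 × 0.5754 × 0.6482 × 0.5445 = 0.054450.

0.0544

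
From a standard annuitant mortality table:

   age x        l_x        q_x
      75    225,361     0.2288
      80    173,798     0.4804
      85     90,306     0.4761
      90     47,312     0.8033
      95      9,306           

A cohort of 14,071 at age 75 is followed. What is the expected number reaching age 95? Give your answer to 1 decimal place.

The relevant probability is 9,306/225,361 = 0.041294.
Expected number = 14,071 × 0.041294 = 581.0.

581.0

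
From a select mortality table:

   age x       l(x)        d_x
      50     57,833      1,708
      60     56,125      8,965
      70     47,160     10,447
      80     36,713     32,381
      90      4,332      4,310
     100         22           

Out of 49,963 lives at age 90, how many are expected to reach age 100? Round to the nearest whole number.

The relevant probability is 22/4,332 = 0.005078.
Expected number = 49,963 × 0.005078 = 254.

254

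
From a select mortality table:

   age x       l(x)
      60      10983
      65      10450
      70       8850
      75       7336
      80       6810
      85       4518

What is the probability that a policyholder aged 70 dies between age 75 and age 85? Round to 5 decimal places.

0.31842

This is the probability of reaching 75 but not 85, conditional on being alive at 70: (l(75) − l(85)) / l(70).
= (7336 − 4518) / 8850 = 2818 / 8850 = 0.318418.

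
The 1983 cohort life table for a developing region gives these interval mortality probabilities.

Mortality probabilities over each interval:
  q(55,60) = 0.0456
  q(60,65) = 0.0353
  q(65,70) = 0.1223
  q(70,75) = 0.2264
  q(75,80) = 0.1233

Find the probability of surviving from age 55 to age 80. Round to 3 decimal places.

0.548

The overall survival probability is (1 − 0.0456) × (1 − 0.0353) × (1 − 0.1223) × (1 − 0.2264) × (1 − 0.1233).
= 0.9544 × 0.9647 × 0.8777 × 0.7736 × 0.8767 = 0.548070.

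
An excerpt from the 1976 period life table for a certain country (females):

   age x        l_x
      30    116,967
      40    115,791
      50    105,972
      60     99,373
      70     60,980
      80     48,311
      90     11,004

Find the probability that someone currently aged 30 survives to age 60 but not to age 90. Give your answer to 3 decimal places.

We want 30|30q30 = (l_60 − l_90)/l_30.
This is the probability of reaching 60 but not 90, conditional on being alive at 30: (l_60 − l_90) / l_30.
= (99,373 − 11,004) / 116,967 = 88,369 / 116,967 = 0.755504.

0.756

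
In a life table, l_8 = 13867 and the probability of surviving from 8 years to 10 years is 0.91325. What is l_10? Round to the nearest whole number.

12664

l_10 = l_8 × p = 13867 × 0.91325 = 12664.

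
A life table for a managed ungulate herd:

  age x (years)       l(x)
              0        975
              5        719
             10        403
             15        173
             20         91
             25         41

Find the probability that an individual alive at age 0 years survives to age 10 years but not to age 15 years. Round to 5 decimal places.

This is the probability of reaching 10 but not 15, conditional on being alive at 0: (l(10) − l(15)) / l(0).
= (403 − 173) / 975 = 230 / 975 = 0.235897.

0.23590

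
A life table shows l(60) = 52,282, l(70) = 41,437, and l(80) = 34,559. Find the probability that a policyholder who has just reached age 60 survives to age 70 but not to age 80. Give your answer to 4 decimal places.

This is the probability of reaching 70 but not 80, conditional on being alive at 60: (l(70) − l(80)) / l(60).
= (41,437 − 34,559) / 52,282 = 6,878 / 52,282 = 0.131556.

0.1316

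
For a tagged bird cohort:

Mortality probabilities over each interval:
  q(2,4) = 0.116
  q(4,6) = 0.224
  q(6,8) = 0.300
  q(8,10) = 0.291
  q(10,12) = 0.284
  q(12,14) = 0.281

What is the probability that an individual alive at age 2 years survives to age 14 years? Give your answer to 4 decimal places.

The overall survival probability is (1 − 0.116) × (1 − 0.224) × (1 − 0.300) × (1 − 0.291) × (1 − 0.284) × (1 − 0.281).
= 0.884 × 0.776 × 0.700 × 0.709 × 0.716 × 0.719 = 0.175267.

0.1753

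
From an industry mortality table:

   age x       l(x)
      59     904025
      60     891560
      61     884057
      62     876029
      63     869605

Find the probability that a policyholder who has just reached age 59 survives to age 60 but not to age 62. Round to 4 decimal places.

This is the probability of reaching 60 but not 62, conditional on being alive at 59: (l(60) − l(62)) / l(59).
= (891560 − 876029) / 904025 = 15531 / 904025 = 0.017180.

0.0172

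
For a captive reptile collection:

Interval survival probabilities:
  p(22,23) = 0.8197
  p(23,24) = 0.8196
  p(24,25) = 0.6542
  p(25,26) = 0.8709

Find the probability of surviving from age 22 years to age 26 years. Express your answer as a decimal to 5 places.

P(survive 22→26) = 0.8197 × 0.8196 × 0.6542 × 0.8709.
= 0.382768.

0.38277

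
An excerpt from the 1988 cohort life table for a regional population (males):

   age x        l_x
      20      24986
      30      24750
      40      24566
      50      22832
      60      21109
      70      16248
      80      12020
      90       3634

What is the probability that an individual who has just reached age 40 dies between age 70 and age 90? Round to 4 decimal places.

We want 30|20q40 = (l_70 − l_90)/l_40.
This is the probability of reaching 70 but not 90, conditional on being alive at 40: (l_70 − l_90) / l_40.
= (16248 − 3634) / 24566 = 12614 / 24566 = 0.513474.

0.5135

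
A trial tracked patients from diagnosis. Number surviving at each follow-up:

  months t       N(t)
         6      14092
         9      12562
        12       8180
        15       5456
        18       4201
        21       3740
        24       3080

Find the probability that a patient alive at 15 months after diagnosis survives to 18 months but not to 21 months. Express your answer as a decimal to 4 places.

0.0845

This is the probability of reaching 18 but not 21, conditional on being alive at 15: (N(18) − N(21)) / N(15).
= (4201 − 3740) / 5456 = 461 / 5456 = 0.084494.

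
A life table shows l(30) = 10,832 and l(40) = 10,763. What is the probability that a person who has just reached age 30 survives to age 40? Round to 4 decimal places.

0.9936

The conditional survival probability is l(40)/l(30) = 10,763/10,832 = 0.993630.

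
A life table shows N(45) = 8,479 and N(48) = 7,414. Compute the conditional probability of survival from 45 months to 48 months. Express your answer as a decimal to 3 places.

0.874

The conditional survival probability is N(48)/N(45) = 7,414/8,479 = 0.874396.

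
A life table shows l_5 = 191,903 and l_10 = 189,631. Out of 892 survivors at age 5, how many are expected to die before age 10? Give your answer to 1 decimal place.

10.6

The relevant probability is 1 − 189,631/191,903 = 0.011839.
Expected number = 892 × 0.011839 = 10.6.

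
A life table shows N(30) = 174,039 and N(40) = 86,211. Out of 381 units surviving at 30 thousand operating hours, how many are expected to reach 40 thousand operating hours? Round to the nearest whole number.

The relevant probability is 86,211/174,039 = 0.495354.
Expected number = 381 × 0.495354 = 189.

189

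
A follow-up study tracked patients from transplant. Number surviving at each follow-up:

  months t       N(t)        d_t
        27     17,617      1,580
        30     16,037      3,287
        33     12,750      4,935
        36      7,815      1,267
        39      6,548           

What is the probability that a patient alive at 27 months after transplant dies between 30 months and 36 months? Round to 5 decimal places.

0.46671

This is the probability of reaching 30 but not 36, conditional on being alive at 27: (N(30) − N(36)) / N(27).
= (16,037 − 7,815) / 17,617 = 8,222 / 17,617 = 0.466708.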